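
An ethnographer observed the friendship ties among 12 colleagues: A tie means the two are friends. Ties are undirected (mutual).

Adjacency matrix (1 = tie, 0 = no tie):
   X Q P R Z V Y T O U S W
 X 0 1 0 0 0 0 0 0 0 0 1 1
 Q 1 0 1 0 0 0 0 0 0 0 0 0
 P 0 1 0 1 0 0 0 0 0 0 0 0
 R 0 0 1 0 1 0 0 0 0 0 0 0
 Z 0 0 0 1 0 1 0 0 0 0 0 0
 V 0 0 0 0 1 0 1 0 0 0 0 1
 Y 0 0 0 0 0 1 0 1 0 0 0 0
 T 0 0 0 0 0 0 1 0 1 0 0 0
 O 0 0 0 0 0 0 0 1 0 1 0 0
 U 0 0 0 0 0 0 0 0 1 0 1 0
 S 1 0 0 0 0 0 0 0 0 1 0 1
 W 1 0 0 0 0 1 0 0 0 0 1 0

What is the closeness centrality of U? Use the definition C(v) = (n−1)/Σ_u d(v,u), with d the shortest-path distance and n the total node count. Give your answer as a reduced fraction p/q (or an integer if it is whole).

Distances from U: O:1, P:4, Q:3, R:5, S:1, T:2, V:3, W:2, X:2, Y:3, Z:4. Sum = 30.
n = 12, so closeness = 11/30.

11/30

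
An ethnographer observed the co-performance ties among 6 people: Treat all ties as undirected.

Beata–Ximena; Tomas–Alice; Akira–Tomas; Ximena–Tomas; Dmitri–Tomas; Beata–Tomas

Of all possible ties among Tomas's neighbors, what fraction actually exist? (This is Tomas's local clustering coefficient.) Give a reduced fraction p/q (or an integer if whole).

Tomas's neighbors: Akira, Alice, Beata, Dmitri, and Ximena (k = 5).
Possible neighbor pairs: C(5,2) = 10. Edges among them: Beata–Ximena → e = 1.
Clustering(Tomas) = 1/10.

1/10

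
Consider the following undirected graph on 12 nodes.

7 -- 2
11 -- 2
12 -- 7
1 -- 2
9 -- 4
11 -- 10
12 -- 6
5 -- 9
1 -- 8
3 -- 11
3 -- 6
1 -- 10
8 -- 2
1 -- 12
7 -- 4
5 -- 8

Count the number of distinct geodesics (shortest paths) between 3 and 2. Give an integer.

The shortest distance is 2, and the only length-2 path is 3–11–2. So there is exactly 1 shortest path.

1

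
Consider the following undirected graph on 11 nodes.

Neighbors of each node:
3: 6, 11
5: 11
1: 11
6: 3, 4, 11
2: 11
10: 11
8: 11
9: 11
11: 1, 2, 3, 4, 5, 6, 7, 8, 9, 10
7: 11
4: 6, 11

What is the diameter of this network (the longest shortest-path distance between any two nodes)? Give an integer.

Eccentricity of each node (its greatest distance to any other): 1:2, 2:2, 3:2, 4:2, 5:2, 6:2, 7:2, 8:2, 9:2, 10:2, 11:1.
The maximum eccentricity is 2, realized for instance by the pair 10–8 via 10 – 11 – 8. So the diameter is 2.

2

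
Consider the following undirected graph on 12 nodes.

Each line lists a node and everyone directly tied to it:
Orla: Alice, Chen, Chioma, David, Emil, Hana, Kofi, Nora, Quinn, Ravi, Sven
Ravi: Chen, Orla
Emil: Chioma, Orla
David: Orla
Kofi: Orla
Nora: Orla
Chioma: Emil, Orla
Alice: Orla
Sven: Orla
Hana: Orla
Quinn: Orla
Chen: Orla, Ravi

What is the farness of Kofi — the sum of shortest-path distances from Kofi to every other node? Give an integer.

21

Distances from Kofi: Alice:2, Chen:2, Chioma:2, David:2, Emil:2, Hana:2, Nora:2, Orla:1, Quinn:2, Ravi:2, Sven:2.
Sum = 2 + 2 + 2 + 2 + 2 + 2 + 2 + 1 + 2 + 2 + 2 = 21.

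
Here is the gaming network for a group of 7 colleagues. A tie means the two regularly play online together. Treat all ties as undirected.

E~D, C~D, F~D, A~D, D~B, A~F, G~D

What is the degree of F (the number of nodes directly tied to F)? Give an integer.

F is directly tied to A and D. That is 2 neighbors, so the degree of F is 2.

2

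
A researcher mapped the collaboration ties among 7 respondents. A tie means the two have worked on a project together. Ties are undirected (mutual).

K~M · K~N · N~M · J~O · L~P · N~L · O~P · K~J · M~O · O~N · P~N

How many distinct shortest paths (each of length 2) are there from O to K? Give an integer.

3

The shortest distance is 2. The length-2 paths are: O–J–K; O–N–K; O–M–K.
That gives 3 distinct shortest paths.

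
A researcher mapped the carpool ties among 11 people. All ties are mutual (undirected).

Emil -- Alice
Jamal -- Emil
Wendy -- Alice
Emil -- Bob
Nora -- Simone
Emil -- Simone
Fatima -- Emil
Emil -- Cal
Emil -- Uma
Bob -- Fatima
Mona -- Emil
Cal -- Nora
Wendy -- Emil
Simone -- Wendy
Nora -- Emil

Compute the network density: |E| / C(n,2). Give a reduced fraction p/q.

3/11

There are 15 edges and 11 nodes, so the maximum possible is C(11,2) = 55.
Density = 15/55 = 3/11.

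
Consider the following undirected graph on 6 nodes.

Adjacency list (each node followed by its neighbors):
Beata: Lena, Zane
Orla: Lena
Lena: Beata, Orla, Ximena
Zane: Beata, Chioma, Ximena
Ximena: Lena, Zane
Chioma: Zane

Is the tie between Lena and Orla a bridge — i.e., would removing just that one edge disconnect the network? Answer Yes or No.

Without the Lena–Orla edge there is no alternate route between Lena and Orla, so the network disconnects. It is a bridge.

Yes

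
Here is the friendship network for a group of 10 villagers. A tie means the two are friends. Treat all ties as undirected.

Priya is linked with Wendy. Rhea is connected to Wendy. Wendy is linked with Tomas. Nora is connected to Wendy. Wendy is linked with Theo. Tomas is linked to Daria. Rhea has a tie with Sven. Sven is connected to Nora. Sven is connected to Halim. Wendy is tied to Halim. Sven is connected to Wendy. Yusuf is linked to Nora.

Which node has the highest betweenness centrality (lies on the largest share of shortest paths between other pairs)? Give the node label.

Unnormalized betweenness of each node: Daria:0, Halim:0, Nora:8, Priya:0, Rhea:0, Sven:5/2, Theo:0, Tomas:8, Wendy:55/2, Yusuf:0.
Wendy has the largest value, 55/2, making it the main broker — the node through which the most shortest paths run.

Wendy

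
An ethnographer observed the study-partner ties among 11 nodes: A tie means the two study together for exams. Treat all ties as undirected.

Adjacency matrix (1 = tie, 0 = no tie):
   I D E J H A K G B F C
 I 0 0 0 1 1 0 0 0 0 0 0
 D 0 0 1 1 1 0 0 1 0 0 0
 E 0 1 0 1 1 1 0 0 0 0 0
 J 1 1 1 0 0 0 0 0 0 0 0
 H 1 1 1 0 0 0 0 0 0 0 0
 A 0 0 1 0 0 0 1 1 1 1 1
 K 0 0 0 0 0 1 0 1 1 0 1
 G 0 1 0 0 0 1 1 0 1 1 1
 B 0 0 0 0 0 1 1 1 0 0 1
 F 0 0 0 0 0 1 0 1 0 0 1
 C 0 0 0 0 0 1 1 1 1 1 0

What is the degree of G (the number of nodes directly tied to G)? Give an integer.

6

G is directly tied to A, B, C, D, F, and K. That is 6 neighbors, so the degree of G is 6.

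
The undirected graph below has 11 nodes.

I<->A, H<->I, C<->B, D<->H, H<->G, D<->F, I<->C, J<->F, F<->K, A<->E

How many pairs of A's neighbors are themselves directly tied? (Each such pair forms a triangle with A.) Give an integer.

0

A's neighbors are E and I, but none of them are tied to each other, so no triangle contains A.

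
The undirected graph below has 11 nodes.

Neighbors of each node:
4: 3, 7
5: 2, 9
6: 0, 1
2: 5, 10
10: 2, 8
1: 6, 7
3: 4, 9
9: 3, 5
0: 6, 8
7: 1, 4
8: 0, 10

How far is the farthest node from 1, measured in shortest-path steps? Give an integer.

Distances from 1: 0:2, 2:5, 3:3, 4:2, 5:5, 6:1, 7:1, 8:3, 9:4, 10:4.
The largest is 5 (to 2 and 5), so the eccentricity of 1 is 5.

5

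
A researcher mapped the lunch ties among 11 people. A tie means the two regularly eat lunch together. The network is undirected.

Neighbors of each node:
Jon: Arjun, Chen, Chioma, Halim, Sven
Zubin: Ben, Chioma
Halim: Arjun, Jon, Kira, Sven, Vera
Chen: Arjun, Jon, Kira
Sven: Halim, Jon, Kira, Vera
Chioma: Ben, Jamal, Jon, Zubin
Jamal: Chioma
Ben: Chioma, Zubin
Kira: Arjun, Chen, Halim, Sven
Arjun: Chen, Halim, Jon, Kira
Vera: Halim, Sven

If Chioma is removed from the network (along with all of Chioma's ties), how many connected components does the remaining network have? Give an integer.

3

Without Chioma, the remaining ties split the others into: {Ben, Zubin}; {Jamal}; {Arjun, Chen, Halim, Jon, Kira, Sven, Vera}.
That's 3 separate components.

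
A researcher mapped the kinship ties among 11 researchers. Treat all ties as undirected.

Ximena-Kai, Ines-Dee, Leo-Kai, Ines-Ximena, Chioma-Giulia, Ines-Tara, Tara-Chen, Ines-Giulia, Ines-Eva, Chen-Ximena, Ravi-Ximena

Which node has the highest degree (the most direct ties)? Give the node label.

Degrees — Chen:2, Chioma:1, Dee:1, Eva:1, Giulia:2, Ines:5, Kai:2, Leo:1, Ravi:1, Tara:2, Ximena:4.
The maximum is 5, attained only by Ines.

Ines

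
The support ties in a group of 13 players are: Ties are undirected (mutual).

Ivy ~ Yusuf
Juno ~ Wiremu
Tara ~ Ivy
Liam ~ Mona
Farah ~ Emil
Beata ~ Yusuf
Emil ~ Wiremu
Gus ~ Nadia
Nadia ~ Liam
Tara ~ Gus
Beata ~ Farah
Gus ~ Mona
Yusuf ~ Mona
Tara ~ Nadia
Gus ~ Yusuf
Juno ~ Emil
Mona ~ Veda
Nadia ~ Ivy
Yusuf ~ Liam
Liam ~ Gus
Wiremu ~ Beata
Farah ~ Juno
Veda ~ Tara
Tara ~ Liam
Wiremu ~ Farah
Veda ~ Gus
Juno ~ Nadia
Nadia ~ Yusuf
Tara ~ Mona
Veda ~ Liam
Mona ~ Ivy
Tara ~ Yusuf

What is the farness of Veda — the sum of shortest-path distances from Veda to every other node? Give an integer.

Distances from Veda: Beata:3, Emil:4, Farah:4, Gus:1, Ivy:2, Juno:3, Liam:1, Mona:1, Nadia:2, Tara:1, Wiremu:4, Yusuf:2.
Sum = 3 + 4 + 4 + 1 + 2 + 3 + 1 + 1 + 2 + 1 + 4 + 2 = 28.

28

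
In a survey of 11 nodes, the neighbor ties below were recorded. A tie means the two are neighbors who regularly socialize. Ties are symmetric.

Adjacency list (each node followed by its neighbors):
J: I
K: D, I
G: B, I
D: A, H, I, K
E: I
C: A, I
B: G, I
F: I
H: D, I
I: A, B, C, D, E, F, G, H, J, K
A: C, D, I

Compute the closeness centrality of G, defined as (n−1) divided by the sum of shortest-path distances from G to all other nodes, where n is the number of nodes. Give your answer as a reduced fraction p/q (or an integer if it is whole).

5/9

Distances from G: A:2, B:1, C:2, D:2, E:2, F:2, H:2, I:1, J:2, K:2. Sum = 18.
n = 11, so closeness = 10/18 = 5/9.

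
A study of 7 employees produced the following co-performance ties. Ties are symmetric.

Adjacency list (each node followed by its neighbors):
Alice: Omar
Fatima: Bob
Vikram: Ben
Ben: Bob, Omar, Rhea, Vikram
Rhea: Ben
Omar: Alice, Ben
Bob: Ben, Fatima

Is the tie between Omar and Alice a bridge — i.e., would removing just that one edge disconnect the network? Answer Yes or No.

Yes

Without the Omar–Alice edge there is no alternate route between Omar and Alice, so the network disconnects. It is a bridge.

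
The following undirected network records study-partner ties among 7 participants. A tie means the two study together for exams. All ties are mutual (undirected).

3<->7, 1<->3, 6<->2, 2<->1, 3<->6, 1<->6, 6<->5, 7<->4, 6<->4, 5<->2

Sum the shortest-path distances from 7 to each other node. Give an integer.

12

Distances from 7: 1:2, 2:3, 3:1, 4:1, 5:3, 6:2.
Sum = 2 + 3 + 1 + 1 + 3 + 2 = 12.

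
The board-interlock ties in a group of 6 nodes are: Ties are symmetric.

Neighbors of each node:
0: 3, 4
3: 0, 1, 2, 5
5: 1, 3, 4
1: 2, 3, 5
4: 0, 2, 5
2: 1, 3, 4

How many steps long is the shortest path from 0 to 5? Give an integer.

One shortest route is 0 – 4 – 5, which uses 2 edges, and 0 and 5 are not directly tied, so nothing shorter exists. So d(0,5) = 2.

2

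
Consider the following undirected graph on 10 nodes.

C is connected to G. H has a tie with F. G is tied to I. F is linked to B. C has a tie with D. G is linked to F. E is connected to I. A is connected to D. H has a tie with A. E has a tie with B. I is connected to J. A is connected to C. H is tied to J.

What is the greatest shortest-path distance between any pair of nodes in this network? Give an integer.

4

Eccentricity of each node (its greatest distance to any other): A:4, B:4, C:3, D:4, E:4, F:3, G:2, H:3, I:3, J:3.
The maximum eccentricity is 4, realized for instance by the pair A–E via A – H – J – I – E. So the diameter is 4.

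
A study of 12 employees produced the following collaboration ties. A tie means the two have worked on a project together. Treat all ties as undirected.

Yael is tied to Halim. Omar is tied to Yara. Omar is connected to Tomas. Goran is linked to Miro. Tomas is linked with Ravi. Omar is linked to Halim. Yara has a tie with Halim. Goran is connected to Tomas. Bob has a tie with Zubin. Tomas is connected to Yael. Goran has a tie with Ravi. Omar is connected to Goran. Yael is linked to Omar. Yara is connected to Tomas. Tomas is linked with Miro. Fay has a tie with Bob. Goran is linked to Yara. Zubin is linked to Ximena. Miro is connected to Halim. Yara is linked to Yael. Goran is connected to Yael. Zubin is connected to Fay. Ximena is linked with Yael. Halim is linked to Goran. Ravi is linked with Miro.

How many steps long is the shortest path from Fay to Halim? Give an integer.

4

One shortest route is Fay – Zubin – Ximena – Yael – Halim, which uses 4 edges, and at distance 3 from Fay we only reach {Yael}, which does not include Halim. So d(Fay,Halim) = 4.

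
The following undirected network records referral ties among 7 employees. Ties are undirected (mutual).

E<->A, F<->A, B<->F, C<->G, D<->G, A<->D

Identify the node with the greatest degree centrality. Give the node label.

Degrees — A:3, B:1, C:1, D:2, E:1, F:2, G:2.
The maximum is 3, attained only by A.

A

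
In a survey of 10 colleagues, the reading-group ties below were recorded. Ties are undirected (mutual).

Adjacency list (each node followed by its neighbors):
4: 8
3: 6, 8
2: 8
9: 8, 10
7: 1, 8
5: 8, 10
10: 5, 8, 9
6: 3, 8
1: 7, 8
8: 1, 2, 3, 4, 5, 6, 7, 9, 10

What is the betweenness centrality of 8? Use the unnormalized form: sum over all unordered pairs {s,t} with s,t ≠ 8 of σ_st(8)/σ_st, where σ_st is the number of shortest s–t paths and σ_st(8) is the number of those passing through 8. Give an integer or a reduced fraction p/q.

63/2

Pairs whose geodesics pass through 8 — 2–3: 1; 2–9: 1; 2–5: 1; 2–10: 1; 2–4: 1; 2–6: 1; 2–1: 1; 2–7: 1; 3–9: 1; 3–5: 1; 3–10: 1; 3–4: 1; 3–1: 1; 3–7: 1 … (+18 more pairs).
All other pairs contribute 0.
Summing the contributions gives betweenness(8) = 63/2.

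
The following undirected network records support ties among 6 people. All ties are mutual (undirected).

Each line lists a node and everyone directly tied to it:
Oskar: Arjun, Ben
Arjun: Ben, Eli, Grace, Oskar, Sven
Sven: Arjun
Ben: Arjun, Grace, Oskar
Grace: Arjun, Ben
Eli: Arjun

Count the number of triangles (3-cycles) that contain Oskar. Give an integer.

Oskar's neighbors: Arjun and Ben.
Neighbor pairs that are themselves tied: Oskar–Arjun–Ben. Each forms one triangle with Oskar, for 1 in total.

1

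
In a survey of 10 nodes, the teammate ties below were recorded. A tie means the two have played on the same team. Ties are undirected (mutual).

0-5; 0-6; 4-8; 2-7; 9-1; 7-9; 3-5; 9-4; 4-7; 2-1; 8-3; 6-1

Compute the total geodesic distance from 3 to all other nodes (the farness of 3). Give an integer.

23

Distances from 3: 0:2, 1:4, 2:4, 4:2, 5:1, 6:3, 7:3, 8:1, 9:3.
Sum = 2 + 4 + 4 + 2 + 1 + 3 + 3 + 1 + 3 = 23.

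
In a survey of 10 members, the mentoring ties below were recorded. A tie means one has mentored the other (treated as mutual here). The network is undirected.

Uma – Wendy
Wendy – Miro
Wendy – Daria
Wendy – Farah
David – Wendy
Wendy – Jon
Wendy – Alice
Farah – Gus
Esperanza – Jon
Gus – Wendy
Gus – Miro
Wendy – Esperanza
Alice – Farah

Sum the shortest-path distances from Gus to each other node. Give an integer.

15

Distances from Gus: Alice:2, Daria:2, David:2, Esperanza:2, Farah:1, Jon:2, Miro:1, Uma:2, Wendy:1.
Sum = 2 + 2 + 2 + 2 + 1 + 2 + 1 + 2 + 1 = 15.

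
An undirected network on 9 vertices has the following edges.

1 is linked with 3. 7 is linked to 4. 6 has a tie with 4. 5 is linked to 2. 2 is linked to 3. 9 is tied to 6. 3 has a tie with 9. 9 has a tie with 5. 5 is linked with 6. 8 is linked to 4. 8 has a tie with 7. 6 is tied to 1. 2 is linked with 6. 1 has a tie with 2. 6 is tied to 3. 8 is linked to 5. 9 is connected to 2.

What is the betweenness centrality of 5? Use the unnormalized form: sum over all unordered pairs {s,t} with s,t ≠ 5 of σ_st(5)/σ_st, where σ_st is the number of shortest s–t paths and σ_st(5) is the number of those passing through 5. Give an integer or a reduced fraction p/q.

Pairs whose geodesics pass through 5 — 8–1: 2/3; 8–6: 1/2; 8–3: 3/4; 8–9: 1; 8–2: 1; 7–9: 1/2; 7–2: 1/2.
All other pairs contribute 0.
Summing the contributions gives betweenness(5) = 59/12.

59/12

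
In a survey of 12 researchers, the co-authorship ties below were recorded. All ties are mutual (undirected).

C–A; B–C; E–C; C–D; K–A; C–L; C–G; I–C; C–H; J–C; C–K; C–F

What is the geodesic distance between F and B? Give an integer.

2

One shortest route is F – C – B, which uses 2 edges, and F and B are not directly tied, so nothing shorter exists. So d(F,B) = 2.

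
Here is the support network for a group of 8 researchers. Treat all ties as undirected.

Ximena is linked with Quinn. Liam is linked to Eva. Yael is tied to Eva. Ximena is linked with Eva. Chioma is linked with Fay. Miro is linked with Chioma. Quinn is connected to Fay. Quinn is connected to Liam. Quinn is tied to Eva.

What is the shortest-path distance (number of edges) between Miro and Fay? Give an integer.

One shortest route is Miro – Chioma – Fay, which uses 2 edges, and Miro and Fay are not directly tied, so nothing shorter exists. So d(Miro,Fay) = 2.

2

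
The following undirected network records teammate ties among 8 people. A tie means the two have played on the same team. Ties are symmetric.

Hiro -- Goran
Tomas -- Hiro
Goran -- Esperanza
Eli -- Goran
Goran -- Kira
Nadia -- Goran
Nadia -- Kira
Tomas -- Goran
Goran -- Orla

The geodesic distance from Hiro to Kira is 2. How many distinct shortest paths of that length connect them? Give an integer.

The shortest distance is 2, and the only length-2 path is Hiro–Goran–Kira. So there is exactly 1 shortest path.

1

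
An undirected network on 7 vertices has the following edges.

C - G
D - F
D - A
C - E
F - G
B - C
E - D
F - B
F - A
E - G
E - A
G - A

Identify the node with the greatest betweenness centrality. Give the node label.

F

Unnormalized betweenness of each node: A:2/3, B:1/2, C:3/2, D:1/3, E:11/6, F:17/6, G:4/3.
F has the largest value, 17/6, making it the main broker — the node through which the most shortest paths run.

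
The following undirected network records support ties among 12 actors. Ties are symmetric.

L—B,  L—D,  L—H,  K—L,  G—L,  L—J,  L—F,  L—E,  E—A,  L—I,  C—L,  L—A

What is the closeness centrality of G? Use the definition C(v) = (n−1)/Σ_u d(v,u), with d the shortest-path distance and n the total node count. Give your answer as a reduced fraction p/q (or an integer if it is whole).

11/21

Distances from G: A:2, B:2, C:2, D:2, E:2, F:2, H:2, I:2, J:2, K:2, L:1. Sum = 21.
n = 12, so closeness = 11/21.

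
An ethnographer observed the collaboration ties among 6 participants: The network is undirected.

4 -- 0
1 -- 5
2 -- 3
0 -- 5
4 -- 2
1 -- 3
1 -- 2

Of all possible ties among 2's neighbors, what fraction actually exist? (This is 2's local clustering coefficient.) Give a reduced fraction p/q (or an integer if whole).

2's neighbors: 1, 3, and 4 (k = 3).
Possible neighbor pairs: C(3,2) = 3. Edges among them: 1–3 → e = 1.
Clustering(2) = 1/3.

1/3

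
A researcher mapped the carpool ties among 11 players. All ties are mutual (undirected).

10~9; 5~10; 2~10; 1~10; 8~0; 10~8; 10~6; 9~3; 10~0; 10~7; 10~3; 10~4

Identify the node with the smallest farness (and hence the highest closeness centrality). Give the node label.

Farness (sum of distances to all others) for each node — 0:18, 1:19, 2:19, 3:18, 4:19, 5:19, 6:19, 7:19, 8:18, 9:18, 10:10.
The smallest farness is 10, for 10, so 10 has the highest closeness.

10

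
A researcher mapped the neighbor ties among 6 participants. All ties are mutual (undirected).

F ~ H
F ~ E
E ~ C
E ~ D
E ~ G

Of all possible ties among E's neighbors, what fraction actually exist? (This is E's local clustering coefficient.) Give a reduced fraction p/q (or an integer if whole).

0

E's neighbors: C, D, F, and G (k = 4).
Possible neighbor pairs: C(4,2) = 6. Edges among them: none → e = 0.
Clustering(E) = 0/6 = 0.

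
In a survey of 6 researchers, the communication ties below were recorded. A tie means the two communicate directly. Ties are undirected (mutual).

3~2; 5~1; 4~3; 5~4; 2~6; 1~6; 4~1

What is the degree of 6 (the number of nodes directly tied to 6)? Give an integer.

2

6 is directly tied to 1 and 2. That is 2 neighbors, so the degree of 6 is 2.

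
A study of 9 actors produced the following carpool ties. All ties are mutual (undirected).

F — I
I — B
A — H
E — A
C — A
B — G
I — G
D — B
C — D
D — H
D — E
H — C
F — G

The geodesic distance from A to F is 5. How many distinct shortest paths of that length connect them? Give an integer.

6

The shortest distance is 5. The length-5 paths are: A–C–D–B–I–F; A–H–D–B–I–F; A–E–D–B–I–F; A–C–D–B–G–F; A–H–D–B–G–F; A–E–D–B–G–F.
That gives 6 distinct shortest paths.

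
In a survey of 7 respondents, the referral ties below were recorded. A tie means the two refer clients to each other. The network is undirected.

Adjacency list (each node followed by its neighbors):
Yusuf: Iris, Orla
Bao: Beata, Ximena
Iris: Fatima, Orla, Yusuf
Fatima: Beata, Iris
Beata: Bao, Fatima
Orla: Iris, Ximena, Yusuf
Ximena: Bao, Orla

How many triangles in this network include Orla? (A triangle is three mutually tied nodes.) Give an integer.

Orla's neighbors: Iris, Ximena, and Yusuf.
Neighbor pairs that are themselves tied: Orla–Iris–Yusuf. Each forms one triangle with Orla, for 1 in total.

1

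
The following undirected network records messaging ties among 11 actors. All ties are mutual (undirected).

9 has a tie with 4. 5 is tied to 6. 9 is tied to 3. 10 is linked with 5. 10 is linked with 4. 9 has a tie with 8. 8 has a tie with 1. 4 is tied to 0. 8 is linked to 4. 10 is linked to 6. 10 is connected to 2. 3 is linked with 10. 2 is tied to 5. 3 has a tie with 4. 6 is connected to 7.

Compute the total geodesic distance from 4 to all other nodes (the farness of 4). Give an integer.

Distances from 4: 0:1, 1:2, 2:2, 3:1, 5:2, 6:2, 7:3, 8:1, 9:1, 10:1.
Sum = 1 + 2 + 2 + 1 + 2 + 2 + 3 + 1 + 1 + 1 = 16.

16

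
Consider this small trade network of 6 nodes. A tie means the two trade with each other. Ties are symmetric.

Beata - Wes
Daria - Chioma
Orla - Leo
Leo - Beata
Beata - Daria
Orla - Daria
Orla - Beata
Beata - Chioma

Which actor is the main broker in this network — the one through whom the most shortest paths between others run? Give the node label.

Beata

Unnormalized betweenness of each node: Beata:6, Chioma:0, Daria:1/2, Leo:0, Orla:1/2, Wes:0.
Beata has the largest value, 6, making it the main broker — the node through which the most shortest paths run.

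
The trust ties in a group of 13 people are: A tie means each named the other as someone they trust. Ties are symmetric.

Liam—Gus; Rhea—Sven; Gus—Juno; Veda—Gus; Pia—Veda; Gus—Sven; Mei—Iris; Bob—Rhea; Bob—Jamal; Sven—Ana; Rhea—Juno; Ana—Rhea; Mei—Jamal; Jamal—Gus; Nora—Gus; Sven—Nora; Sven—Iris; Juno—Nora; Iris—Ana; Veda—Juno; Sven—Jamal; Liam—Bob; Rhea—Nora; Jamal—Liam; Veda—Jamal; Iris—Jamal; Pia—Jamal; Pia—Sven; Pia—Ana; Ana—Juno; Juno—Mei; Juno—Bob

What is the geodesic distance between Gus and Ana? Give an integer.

One shortest route is Gus – Sven – Ana, which uses 2 edges, and Gus and Ana are not directly tied, so nothing shorter exists. So d(Gus,Ana) = 2.

2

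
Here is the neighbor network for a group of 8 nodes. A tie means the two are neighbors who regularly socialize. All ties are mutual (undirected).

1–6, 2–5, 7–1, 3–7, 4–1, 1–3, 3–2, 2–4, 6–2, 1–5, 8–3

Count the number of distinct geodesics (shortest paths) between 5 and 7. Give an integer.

1

The shortest distance is 2, and the only length-2 path is 5–1–7. So there is exactly 1 shortest path.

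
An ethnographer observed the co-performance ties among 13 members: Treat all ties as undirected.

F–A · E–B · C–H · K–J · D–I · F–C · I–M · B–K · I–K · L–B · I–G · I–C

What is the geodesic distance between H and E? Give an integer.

5

One shortest route is H – C – I – K – B – E, which uses 5 edges, and at distance 4 from H we only reach {B, J}, which does not include E. So d(H,E) = 5.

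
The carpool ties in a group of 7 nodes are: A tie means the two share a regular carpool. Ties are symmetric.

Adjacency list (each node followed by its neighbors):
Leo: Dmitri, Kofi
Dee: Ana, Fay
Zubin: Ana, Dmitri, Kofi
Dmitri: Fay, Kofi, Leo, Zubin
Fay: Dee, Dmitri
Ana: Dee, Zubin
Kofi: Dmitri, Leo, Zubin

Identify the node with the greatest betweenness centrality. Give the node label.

Dmitri

Unnormalized betweenness of each node: Ana:3/2, Dee:1, Dmitri:11/2, Fay:5/2, Kofi:1, Leo:0, Zubin:7/2.
Dmitri has the largest value, 11/2, making it the main broker — the node through which the most shortest paths run.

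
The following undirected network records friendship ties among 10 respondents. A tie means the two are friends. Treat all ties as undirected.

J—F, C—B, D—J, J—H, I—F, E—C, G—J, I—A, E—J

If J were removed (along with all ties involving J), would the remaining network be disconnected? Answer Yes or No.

Removing J leaves {H} with no path to {B, C, and E}, so the network splits into 5 components. J is a cut vertex.

Yes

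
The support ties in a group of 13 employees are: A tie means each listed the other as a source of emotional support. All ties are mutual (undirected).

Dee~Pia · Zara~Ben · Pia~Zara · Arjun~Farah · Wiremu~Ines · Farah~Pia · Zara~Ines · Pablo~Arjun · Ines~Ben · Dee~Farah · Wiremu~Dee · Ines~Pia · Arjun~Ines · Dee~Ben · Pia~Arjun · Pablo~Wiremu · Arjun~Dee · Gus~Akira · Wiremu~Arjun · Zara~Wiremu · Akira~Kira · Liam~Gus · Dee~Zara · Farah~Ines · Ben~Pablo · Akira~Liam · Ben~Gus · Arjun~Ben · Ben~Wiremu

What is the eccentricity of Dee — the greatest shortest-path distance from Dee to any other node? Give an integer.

4

Distances from Dee: Akira:3, Arjun:1, Ben:1, Farah:1, Gus:2, Ines:2, Kira:4, Liam:3, Pablo:2, Pia:1, Wiremu:1, Zara:1.
The largest is 4 (to Kira), so the eccentricity of Dee is 4.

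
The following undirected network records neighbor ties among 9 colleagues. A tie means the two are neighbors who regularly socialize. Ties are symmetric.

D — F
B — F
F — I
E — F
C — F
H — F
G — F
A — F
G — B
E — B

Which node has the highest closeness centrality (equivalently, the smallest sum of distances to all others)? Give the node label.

Farness (sum of distances to all others) for each node — A:15, B:13, C:15, D:15, E:14, F:8, G:14, H:15, I:15.
The smallest farness is 8, for F, so F has the highest closeness.

F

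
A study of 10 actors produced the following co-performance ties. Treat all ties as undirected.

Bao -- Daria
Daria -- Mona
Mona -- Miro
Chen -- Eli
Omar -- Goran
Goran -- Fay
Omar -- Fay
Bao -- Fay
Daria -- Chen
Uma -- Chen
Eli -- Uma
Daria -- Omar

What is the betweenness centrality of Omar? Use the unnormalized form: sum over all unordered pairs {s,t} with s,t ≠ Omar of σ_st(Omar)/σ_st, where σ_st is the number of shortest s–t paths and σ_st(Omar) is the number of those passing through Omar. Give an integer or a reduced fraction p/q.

9

Pairs whose geodesics pass through Omar — Fay–Eli: 1/2; Fay–Daria: 1/2; Fay–Uma: 1/2; Fay–Chen: 1/2; Fay–Miro: 1/2; Fay–Mona: 1/2; Goran–Eli: 1; Goran–Daria: 1; Goran–Uma: 1; Goran–Chen: 1; Goran–Miro: 1; Goran–Mona: 1.
All other pairs contribute 0.
Summing the contributions gives betweenness(Omar) = 9.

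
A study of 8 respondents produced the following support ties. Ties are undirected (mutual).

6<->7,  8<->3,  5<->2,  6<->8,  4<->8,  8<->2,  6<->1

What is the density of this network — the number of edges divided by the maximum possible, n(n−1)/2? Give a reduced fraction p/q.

There are 7 edges and 8 nodes, so the maximum possible is C(8,2) = 28.
Density = 7/28 = 1/4.

1/4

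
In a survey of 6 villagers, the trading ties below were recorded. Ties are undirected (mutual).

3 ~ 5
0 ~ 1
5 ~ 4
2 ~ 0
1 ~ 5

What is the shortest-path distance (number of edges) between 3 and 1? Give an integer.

One shortest route is 3 – 5 – 1, which uses 2 edges, and 3 and 1 are not directly tied, so nothing shorter exists. So d(3,1) = 2.

2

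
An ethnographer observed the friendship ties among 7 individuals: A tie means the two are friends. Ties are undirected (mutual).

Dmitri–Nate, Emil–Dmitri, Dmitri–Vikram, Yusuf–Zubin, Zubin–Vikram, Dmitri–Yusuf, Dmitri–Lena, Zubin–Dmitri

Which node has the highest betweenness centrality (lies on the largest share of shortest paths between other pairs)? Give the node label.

Unnormalized betweenness of each node: Dmitri:25/2, Emil:0, Lena:0, Nate:0, Vikram:0, Yusuf:0, Zubin:1/2.
Dmitri has the largest value, 25/2, making it the main broker — the node through which the most shortest paths run.

Dmitri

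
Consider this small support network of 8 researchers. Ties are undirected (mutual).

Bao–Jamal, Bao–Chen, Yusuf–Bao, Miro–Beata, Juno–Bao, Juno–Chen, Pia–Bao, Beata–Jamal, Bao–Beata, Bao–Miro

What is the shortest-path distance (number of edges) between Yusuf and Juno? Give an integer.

One shortest route is Yusuf – Bao – Juno, which uses 2 edges, and Yusuf and Juno are not directly tied, so nothing shorter exists. So d(Yusuf,Juno) = 2.

2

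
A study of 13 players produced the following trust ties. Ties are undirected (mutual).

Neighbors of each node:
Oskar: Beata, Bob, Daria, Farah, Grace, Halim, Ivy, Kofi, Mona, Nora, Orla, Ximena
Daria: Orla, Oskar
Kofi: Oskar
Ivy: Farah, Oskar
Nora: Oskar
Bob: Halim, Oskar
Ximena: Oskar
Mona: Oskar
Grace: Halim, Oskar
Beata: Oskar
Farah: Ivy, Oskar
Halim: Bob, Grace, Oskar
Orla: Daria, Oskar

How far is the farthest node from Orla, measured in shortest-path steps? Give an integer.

Distances from Orla: Beata:2, Bob:2, Daria:1, Farah:2, Grace:2, Halim:2, Ivy:2, Kofi:2, Mona:2, Nora:2, Oskar:1, Ximena:2.
The largest is 2 (to Ivy, Nora, Kofi, Halim, Beata, Mona, Bob, Grace, Ximena, and Farah), so the eccentricity of Orla is 2.

2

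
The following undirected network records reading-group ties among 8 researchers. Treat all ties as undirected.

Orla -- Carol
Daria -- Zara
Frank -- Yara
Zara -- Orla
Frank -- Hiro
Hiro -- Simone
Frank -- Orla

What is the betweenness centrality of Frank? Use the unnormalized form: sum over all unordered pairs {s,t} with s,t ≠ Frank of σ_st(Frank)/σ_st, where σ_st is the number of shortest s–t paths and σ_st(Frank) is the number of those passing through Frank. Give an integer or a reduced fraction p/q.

14

Pairs whose geodesics pass through Frank — Carol–Hiro: 1; Carol–Yara: 1; Carol–Simone: 1; Hiro–Yara: 1; Hiro–Zara: 1; Hiro–Orla: 1; Hiro–Daria: 1; Yara–Zara: 1; Yara–Simone: 1; Yara–Orla: 1; Yara–Daria: 1; Zara–Simone: 1; Simone–Orla: 1; Simone–Daria: 1.
All other pairs contribute 0.
Summing the contributions gives betweenness(Frank) = 14.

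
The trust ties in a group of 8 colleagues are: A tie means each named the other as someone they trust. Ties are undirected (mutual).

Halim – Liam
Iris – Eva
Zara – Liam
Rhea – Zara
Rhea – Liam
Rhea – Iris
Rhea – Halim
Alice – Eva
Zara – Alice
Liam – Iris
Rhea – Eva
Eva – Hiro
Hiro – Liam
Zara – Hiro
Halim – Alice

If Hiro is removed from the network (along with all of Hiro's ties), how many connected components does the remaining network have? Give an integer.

1

Hiro's neighbors (Eva, Liam, and Zara) remain reachable from one another through other ties, so the rest of the network stays in one piece.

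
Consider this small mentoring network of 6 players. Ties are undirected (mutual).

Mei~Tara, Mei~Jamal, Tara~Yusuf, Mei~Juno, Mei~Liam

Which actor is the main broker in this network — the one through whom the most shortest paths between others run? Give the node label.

Mei

Unnormalized betweenness of each node: Jamal:0, Juno:0, Liam:0, Mei:9, Tara:4, Yusuf:0.
Mei has the largest value, 9, making it the main broker — the node through which the most shortest paths run.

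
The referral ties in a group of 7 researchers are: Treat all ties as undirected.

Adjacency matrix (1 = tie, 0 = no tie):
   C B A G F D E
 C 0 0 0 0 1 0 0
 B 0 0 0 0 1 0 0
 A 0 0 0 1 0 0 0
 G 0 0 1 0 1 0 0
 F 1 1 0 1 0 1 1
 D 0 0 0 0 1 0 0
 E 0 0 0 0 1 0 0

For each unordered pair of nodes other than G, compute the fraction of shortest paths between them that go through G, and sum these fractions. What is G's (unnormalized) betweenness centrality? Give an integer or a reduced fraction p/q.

5

Pairs whose geodesics pass through G — C–A: 1; B–A: 1; A–F: 1; A–D: 1; A–E: 1.
All other pairs contribute 0.
Summing the contributions gives betweenness(G) = 5.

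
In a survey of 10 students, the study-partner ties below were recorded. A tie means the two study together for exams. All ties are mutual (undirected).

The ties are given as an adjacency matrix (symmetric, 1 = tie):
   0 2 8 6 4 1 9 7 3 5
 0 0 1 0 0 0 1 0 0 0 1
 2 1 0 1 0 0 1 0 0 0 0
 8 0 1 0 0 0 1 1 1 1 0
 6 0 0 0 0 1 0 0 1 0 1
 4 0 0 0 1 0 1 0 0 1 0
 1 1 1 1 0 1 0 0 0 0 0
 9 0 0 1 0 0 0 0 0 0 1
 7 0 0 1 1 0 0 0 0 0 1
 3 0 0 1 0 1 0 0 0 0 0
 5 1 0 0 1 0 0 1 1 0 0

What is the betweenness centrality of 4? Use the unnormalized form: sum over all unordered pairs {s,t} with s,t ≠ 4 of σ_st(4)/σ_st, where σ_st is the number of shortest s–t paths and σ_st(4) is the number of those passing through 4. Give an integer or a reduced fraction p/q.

7/2

Pairs whose geodesics pass through 4 — 0–3: 1/3; 2–6: 1/3; 6–1: 1; 6–3: 1; 1–3: 1/2; 3–5: 1/3.
All other pairs contribute 0.
Summing the contributions gives betweenness(4) = 7/2.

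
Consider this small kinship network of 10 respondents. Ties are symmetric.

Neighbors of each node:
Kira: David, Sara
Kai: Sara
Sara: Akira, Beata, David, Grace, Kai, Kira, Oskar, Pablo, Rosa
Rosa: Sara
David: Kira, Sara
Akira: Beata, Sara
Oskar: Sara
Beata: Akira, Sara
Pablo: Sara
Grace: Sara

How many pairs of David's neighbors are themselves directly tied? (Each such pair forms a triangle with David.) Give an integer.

1

David's neighbors: Kira and Sara.
Neighbor pairs that are themselves tied: David–Kira–Sara. Each forms one triangle with David, for 1 in total.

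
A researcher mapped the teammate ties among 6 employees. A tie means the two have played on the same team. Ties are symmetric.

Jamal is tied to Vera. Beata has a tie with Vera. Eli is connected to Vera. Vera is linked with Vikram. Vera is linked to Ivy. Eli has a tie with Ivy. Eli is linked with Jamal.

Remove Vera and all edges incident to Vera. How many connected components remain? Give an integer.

3

Without Vera, the remaining ties split the others into: {Vikram}; {Eli, Ivy, Jamal}; {Beata}.
That's 3 separate components.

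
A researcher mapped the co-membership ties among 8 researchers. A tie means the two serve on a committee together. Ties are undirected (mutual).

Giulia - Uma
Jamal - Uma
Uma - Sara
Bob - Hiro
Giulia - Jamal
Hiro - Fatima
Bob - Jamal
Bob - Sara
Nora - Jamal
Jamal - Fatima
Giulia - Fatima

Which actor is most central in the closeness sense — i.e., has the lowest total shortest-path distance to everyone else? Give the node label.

Farness (sum of distances to all others) for each node — Bob:11, Fatima:12, Giulia:11, Hiro:14, Jamal:9, Nora:15, Sara:14, Uma:12.
The smallest farness is 9, for Jamal, so Jamal has the highest closeness.

Jamal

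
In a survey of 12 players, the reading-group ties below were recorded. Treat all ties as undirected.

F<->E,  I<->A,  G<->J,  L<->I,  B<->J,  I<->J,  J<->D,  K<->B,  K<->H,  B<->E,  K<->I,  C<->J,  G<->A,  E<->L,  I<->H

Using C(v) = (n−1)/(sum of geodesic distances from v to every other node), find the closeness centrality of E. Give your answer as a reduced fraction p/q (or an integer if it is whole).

Distances from E: A:3, B:1, C:3, D:3, F:1, G:3, H:3, I:2, J:2, K:2, L:1. Sum = 24.
n = 12, so closeness = 11/24.

11/24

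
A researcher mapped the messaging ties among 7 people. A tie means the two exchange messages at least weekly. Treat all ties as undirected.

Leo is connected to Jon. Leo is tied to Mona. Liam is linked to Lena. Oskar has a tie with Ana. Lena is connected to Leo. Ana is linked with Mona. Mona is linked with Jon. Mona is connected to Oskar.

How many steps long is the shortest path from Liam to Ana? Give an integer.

One shortest route is Liam – Lena – Leo – Mona – Ana, which uses 4 edges, and at distance 3 from Liam we only reach {Jon, Mona}, which does not include Ana. So d(Liam,Ana) = 4.

4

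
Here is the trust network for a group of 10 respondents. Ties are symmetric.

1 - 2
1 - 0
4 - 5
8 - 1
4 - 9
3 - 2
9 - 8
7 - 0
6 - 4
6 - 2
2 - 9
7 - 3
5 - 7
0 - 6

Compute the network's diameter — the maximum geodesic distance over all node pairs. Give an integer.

Eccentricity of each node (its greatest distance to any other): 0:3, 1:3, 2:3, 3:3, 4:3, 5:3, 6:3, 7:3, 8:3, 9:3.
The maximum eccentricity is 3, realized for instance by the pair 9–0 via 9 – 8 – 1 – 0. So the diameter is 3.

3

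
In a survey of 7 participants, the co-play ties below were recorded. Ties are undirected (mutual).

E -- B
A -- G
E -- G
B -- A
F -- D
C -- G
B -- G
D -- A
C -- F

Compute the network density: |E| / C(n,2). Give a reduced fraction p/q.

There are 9 edges and 7 nodes, so the maximum possible is C(7,2) = 21.
Density = 9/21 = 3/7.

3/7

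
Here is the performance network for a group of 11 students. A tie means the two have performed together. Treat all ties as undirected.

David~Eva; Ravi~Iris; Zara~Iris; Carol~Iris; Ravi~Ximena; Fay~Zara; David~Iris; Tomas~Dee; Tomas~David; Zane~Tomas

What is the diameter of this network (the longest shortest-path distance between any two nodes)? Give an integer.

5

Eccentricity of each node (its greatest distance to any other): Carol:4, David:3, Dee:5, Eva:4, Fay:5, Iris:3, Ravi:4, Tomas:4, Ximena:5, Zane:5, Zara:4.
The maximum eccentricity is 5, realized for instance by the pair Ximena–Dee via Ximena – Ravi – Iris – David – Tomas – Dee. So the diameter is 5.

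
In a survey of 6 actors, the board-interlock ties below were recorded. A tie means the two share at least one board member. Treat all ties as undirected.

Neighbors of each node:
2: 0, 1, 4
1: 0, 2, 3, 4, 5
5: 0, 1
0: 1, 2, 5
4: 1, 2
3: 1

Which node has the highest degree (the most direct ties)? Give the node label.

Degrees — 0:3, 1:5, 2:3, 3:1, 4:2, 5:2.
The maximum is 5, attained only by 1.

1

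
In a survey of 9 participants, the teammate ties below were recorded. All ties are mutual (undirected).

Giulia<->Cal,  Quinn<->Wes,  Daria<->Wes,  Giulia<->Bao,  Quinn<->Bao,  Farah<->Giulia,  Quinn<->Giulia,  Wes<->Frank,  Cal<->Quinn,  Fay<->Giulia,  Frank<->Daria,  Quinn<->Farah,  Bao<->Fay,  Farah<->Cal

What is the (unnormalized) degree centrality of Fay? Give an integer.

Fay is directly tied to Bao and Giulia. That is 2 neighbors, so the degree of Fay is 2.

2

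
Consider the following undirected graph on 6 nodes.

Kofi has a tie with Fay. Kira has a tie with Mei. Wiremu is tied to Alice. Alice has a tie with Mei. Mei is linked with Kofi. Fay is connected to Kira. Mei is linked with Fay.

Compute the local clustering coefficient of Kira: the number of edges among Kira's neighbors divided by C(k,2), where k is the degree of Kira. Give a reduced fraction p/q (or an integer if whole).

Kira's neighbors: Fay and Mei (k = 2).
Possible neighbor pairs: C(2,2) = 1. Edges among them: Fay–Mei → e = 1.
Clustering(Kira) = 1/1.

1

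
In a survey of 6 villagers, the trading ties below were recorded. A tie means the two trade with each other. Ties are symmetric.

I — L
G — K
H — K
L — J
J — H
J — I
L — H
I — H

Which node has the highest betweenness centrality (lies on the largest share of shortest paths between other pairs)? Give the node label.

Unnormalized betweenness of each node: G:0, H:6, I:0, J:0, K:4, L:0.
H has the largest value, 6, making it the main broker — the node through which the most shortest paths run.

H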